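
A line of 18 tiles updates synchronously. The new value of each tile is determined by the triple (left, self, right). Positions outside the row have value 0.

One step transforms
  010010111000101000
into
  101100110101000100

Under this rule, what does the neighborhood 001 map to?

At position 0 the neighborhood is 001; the next row has 1 there.

1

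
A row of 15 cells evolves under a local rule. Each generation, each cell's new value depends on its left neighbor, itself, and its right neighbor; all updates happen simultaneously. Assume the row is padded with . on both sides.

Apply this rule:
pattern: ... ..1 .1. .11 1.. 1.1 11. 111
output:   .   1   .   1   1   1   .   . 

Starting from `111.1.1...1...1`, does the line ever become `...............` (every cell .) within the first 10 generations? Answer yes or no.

no

generation 1: 1..1.1.1.1.1.1.
generation 2: .11.1.1.1.1.1.1
generation 3: 11.1.1.1.1.1.1.
generation 4: 1.1.1.1.1.1.1.1
generation 5: .1.1.1.1.1.1.1.
generation 6: 1.1.1.1.1.1.1.1  (repeats generation 4; period 2)
generation 10: 1.1.1.1.1.1.1.1
generation 10 is 1.1.1.1.1.1.1.1, still not uniform .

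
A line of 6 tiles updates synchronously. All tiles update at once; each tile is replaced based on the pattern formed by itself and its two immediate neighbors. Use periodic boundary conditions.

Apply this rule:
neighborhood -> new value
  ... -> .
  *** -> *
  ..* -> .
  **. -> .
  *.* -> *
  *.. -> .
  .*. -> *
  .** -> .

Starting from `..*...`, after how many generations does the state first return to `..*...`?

1

generation 1: ..*...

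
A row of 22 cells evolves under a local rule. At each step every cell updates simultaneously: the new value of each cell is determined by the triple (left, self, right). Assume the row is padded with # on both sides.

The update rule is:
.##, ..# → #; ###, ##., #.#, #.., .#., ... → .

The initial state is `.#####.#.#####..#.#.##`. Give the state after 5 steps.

.....#.....#....#..##.

.#.......#.....#....#.
........#.....#....#..
.......#.....#....#..#
......#.....#....#..##
.....#.....#....#..##.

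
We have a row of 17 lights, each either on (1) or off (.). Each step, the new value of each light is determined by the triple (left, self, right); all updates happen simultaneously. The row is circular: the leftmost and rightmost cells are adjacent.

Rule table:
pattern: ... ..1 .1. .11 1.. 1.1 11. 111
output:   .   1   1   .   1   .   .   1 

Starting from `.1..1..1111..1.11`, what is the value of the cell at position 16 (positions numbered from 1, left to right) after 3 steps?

step 1: .111111.11.111...
step 2: 1.1111......1.1..
step 3: 1..11.1....11.111
position 16 holds 1

1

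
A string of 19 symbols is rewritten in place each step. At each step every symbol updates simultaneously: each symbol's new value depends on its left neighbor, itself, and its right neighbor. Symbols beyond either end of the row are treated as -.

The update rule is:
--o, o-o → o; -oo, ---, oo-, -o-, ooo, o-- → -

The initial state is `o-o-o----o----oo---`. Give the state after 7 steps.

--o----o-----------

step 1: -o-o----o----o-----
step 2: o-o----o----o------
step 3: -o----o----o-------
step 4: o----o----o--------
step 5: ----o----o---------
step 6: ---o----o----------
step 7: --o----o-----------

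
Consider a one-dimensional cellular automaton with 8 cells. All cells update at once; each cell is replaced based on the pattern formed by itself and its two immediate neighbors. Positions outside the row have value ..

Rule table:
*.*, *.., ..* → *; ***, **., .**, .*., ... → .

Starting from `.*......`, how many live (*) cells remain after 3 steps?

3

*.*.....
.*.*....
*.*.*...
count of *: 3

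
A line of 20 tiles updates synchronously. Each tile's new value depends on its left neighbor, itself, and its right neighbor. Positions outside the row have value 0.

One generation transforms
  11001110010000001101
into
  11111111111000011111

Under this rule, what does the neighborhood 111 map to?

At position 5 the neighborhood is 111; the next row has 1 there.

1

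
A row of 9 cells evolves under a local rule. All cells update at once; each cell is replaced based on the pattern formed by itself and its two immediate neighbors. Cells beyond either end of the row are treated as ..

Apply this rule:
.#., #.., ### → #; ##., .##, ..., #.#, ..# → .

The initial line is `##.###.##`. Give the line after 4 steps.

....#....
....##...
......#..
......##.

......##.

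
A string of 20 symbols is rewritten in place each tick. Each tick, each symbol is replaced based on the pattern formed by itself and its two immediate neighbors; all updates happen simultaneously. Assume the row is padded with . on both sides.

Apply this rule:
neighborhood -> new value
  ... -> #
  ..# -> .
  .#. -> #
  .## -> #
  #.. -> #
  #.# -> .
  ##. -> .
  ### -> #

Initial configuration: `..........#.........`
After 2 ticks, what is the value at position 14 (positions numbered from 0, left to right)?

#

tick 1: #########.##########
tick 2: ########..#########.
position 14 holds #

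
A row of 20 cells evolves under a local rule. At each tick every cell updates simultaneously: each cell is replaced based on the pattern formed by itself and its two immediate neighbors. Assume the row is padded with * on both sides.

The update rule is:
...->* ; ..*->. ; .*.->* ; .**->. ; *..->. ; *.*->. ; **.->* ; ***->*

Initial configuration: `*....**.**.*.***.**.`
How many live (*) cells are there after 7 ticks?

*.**..*..*.*..**..*.
*..*..*..*.*...*..*.
*..*..*..*.*.*.*..*.
*..*..*..*.*.*.*..*.  (fixed point — unchanged through tick 7)
count of *: 8

8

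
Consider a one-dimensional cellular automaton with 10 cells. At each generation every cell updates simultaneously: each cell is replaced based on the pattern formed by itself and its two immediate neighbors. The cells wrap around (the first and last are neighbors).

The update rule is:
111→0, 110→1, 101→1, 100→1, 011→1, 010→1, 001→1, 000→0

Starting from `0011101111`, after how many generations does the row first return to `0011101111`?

2

1110111001
0011101111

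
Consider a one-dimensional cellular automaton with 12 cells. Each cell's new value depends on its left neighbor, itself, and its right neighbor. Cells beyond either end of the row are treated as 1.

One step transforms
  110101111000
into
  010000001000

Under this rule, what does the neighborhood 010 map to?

0

At position 3 the neighborhood is 010; the next row has 0 there.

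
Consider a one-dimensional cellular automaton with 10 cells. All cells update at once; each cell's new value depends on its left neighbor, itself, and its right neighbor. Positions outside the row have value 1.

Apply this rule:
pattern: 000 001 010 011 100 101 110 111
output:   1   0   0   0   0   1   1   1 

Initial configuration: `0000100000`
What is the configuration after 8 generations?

generation 1: 0110001110
generation 2: 1010100111
generation 3: 1101000011
generation 4: 1110011001
generation 5: 1110001000
generation 6: 1110100010
generation 7: 1111001001
generation 8: 1111000000

1111000000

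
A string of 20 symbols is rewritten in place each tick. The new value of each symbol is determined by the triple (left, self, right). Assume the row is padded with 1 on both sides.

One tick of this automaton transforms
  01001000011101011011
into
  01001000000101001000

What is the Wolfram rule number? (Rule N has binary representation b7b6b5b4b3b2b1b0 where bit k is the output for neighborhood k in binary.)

position 10: 111 → 0  (bit 7 = 0)
position 11: 110 → 1  (bit 6 = 1)
position 0: 101 → 0  (bit 5 = 0)
position 2: 100 → 0  (bit 4 = 0)
position 9: 011 → 0  (bit 3 = 0)
position 1: 010 → 1  (bit 2 = 1)
position 3: 001 → 0  (bit 1 = 0)
position 6: 000 → 0  (bit 0 = 0)
bits b7..b0 = 01000100 = 68

68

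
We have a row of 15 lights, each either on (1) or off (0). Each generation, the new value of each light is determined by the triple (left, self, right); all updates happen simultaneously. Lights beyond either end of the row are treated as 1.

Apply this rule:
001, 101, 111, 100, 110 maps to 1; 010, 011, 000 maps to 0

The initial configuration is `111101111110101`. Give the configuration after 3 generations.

111110111111010
111111011111101
111111101111110

111111101111110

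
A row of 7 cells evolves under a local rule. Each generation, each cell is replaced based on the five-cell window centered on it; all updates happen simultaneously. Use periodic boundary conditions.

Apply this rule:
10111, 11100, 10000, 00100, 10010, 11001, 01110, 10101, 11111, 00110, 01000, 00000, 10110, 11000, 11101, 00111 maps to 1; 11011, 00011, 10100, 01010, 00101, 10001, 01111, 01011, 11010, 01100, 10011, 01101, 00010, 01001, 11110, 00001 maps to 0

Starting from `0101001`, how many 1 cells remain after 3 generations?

5

0100010
1110010
1111100
count of 1: 5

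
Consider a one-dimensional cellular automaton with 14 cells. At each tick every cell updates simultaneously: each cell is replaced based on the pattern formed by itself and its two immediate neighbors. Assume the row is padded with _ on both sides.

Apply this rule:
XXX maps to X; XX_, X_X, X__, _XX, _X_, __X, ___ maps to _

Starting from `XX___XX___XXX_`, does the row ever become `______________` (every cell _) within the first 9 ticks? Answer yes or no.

tick 1: ___________X__
tick 2: ______________
all cells are _ at tick 2

yes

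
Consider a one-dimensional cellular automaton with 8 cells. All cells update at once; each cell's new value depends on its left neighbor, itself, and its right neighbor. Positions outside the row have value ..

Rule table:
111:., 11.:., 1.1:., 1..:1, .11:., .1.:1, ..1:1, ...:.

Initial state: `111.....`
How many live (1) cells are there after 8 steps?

...1....
..111...
.1...1..
111.111.
.......1
......11
.....1..
....111.
count of 1: 3

3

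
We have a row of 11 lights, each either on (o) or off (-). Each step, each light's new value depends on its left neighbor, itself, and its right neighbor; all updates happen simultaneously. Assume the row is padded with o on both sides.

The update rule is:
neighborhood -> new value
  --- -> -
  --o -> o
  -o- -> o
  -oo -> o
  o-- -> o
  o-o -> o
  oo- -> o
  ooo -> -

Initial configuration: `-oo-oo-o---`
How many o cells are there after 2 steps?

ooooooooo-o
--------ooo
count of o: 3

3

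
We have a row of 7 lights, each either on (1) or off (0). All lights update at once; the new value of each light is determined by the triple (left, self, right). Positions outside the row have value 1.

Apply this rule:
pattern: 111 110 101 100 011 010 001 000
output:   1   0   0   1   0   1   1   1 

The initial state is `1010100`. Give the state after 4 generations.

1000000

0010111
1110011
1101101
1000000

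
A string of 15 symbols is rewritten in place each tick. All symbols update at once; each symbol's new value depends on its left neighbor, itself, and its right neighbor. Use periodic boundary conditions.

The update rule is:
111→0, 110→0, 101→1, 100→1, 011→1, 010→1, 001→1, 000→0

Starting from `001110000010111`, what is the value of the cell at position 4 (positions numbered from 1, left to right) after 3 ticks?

1

111001000111100
100111101100011
011100011010110
position 4 holds 1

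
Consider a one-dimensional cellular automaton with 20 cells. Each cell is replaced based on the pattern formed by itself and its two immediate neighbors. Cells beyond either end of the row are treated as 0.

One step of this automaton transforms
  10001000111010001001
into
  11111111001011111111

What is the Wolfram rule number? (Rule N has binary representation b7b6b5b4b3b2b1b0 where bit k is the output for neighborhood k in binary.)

position 9: 111 → 0  (bit 7 = 0)
position 10: 110 → 1  (bit 6 = 1)
position 11: 101 → 0  (bit 5 = 0)
position 1: 100 → 1  (bit 4 = 1)
position 8: 011 → 0  (bit 3 = 0)
position 0: 010 → 1  (bit 2 = 1)
position 3: 001 → 1  (bit 1 = 1)
position 2: 000 → 1  (bit 0 = 1)
bits b7..b0 = 01010111 = 87

87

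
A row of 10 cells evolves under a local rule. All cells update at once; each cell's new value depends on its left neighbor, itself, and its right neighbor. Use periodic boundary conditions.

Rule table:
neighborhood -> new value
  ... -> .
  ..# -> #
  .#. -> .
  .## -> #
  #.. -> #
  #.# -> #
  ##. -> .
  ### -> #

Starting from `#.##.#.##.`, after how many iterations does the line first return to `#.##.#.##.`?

5

iteration 1: .##.#.##.#
iteration 2: ##.#.##.#.
iteration 3: #.#.##.#.#
iteration 4: .#.##.#.##
iteration 5: #.##.#.##.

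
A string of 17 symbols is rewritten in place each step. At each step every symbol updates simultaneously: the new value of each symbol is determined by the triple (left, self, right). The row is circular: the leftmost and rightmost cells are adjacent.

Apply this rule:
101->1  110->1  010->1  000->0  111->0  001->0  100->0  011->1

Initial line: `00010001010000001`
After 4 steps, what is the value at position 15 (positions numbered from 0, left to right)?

00010001110000001
00010001010000001  (repeats step 0; period 2)
step 4: 00010001010000001
position 15 holds 0

0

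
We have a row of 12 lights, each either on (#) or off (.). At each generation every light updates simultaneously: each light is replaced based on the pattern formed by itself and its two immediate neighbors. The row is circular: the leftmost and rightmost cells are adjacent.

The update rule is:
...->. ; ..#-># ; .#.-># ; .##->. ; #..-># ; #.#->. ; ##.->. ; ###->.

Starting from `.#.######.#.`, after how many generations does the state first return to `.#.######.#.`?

5

##........##
..#......#..
.###....###.
#...#..#...#
.#.######.#.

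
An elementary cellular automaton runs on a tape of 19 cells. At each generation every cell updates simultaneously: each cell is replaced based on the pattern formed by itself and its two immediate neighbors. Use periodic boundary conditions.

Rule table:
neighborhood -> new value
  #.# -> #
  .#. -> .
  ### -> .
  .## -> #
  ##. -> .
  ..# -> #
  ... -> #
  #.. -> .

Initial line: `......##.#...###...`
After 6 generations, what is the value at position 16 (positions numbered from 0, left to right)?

#######.#..###...##
.......#..##...###.
#######..##..###...
#.......##..##...##
..#######..##..###.
###.......##..##...
position 16 holds .

.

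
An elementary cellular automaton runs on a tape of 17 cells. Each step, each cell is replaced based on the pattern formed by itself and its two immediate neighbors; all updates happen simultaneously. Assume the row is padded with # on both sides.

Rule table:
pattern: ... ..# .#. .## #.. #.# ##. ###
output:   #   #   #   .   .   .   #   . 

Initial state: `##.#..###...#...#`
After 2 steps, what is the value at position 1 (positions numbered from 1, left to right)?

.#.#.#..#.###.##.
.#.#.#.##...#..#.
position 1 holds .

.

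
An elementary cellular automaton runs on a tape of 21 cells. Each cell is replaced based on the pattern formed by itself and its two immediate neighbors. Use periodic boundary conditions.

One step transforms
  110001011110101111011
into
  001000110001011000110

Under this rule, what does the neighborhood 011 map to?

1

At position 7 the neighborhood is 011; the next row has 1 there.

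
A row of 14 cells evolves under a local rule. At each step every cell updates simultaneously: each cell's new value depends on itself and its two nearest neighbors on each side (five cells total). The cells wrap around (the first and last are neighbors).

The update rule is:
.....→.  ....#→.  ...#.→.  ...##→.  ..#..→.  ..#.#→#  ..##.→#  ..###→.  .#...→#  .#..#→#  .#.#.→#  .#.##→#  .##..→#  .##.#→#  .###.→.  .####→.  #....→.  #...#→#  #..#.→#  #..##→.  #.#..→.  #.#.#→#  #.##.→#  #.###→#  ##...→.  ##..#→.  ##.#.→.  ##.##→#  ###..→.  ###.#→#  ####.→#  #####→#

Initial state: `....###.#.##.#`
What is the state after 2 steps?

#.....#.####..
.#....###.#..#

.#....###.#..#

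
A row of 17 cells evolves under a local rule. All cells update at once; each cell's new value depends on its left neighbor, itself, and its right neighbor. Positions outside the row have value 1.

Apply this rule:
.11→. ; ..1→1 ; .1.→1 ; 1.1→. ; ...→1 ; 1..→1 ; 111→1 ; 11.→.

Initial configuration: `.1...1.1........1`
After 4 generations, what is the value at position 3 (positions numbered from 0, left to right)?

generation 1: .11111.111111111.
generation 2: ..111...1111111..
generation 3: 11.1.111.11111.11
generation 4: 1..1..1...111...1
position 3 holds 1

1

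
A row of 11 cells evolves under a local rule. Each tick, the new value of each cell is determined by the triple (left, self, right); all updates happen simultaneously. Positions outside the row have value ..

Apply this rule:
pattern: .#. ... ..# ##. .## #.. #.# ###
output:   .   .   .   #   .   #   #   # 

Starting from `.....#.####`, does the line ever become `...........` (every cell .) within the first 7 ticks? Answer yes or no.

yes

tick 1: ......#.###
tick 2: .......#.##
tick 3: ........#.#
tick 4: .........#.
tick 5: ..........#
tick 6: ...........
all cells are . at tick 6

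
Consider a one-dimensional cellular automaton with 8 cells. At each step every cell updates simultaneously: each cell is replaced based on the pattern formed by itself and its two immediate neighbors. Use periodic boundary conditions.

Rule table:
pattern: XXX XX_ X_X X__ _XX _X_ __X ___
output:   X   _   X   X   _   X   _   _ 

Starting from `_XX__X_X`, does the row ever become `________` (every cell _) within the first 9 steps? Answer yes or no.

X__X_XXX
_X_XX_XX
XXX__X__
_X_X_XX_
_XXXX__X
X_XX_X_X
_X__XXX_
_XX__X_X  (repeats step 0; period 8)
step 9: X__X_XXX
step 9 is X__X_XXX, still not uniform _

no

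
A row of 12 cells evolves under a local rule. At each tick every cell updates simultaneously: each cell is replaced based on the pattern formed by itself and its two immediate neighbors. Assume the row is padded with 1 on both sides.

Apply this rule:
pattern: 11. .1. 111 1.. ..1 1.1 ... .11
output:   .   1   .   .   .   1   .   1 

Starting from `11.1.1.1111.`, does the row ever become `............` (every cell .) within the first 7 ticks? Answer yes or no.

no

tick 1: ..111111...1
tick 2: ..1........1
tick 3: ..1........1  (fixed point — unchanged through tick 7)
tick 7 is ..1........1, still not uniform .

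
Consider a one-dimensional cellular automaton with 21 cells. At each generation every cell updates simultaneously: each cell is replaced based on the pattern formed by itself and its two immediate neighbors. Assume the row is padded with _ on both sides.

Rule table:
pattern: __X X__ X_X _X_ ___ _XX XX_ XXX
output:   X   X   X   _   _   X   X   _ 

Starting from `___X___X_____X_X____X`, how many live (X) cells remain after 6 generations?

9

__X_X_X_X___X_X_X__X_
_X_X_X_X_X_X_X_X_XX_X
X_X_X_X_X_X_X_X_XXXX_
_X_X_X_X_X_X_X_XX__XX
X_X_X_X_X_X_X_XXXXXXX
_X_X_X_X_X_X_XX_____X
count of X: 9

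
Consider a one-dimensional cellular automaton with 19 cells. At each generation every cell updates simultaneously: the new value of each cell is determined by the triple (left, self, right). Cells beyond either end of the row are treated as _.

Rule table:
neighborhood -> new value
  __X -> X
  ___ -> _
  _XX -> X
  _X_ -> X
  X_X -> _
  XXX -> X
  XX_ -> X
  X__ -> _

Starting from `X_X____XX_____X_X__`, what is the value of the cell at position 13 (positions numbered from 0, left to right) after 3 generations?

X

X_X___XXX____XX_X__
X_X__XXXX___XXX_X__
X_X_XXXXX__XXXX_X__
position 13 holds X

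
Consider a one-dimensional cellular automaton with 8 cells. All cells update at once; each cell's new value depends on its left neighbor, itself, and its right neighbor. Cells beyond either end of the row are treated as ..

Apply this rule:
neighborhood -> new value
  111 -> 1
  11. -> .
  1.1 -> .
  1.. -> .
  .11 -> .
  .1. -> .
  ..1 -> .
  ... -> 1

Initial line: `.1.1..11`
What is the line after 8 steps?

........
11111111
.111111.
..1111..
1..11..1
........  (repeats step 1; period 5)
step 8: .111111.

.111111.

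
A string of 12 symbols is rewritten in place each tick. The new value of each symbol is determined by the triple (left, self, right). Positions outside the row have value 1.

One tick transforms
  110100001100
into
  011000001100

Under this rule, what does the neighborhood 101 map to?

At position 2 the neighborhood is 101; the next row has 1 there.

1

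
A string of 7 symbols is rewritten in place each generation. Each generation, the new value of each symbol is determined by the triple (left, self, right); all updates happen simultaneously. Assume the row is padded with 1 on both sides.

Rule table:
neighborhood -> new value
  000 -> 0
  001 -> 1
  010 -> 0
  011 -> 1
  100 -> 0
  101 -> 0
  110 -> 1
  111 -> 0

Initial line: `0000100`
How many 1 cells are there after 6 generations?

0001001
0010011
0100110
0001110
0011010
0111000
count of 1: 3

3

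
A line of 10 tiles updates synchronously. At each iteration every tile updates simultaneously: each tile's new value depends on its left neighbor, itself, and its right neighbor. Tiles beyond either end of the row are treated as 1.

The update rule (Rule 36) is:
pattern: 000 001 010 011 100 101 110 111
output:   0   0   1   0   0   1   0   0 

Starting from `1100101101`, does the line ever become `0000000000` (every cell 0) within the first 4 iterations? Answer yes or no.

0000110010
0000000011
0000000000
all cells are 0 at iteration 3

yes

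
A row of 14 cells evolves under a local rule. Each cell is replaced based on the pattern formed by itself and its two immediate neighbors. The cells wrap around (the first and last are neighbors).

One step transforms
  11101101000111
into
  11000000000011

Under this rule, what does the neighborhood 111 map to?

1

At position 0 the neighborhood is 111; the next row has 1 there.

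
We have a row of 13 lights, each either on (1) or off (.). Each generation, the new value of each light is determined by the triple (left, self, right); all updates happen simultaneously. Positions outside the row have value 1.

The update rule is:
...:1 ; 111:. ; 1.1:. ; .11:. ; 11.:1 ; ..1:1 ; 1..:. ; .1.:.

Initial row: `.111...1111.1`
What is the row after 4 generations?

.1...1.11....

...1.11...1..
.11...1.11..1
..1.11...1.1.
.1...1.11....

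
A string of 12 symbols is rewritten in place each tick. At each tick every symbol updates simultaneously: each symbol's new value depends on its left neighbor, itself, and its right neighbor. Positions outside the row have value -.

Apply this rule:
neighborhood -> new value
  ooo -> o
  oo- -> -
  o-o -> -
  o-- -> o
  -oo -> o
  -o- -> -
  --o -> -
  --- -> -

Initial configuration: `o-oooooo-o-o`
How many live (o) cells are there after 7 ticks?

2

--ooooo-----
--oooo-o----
--ooo---o---
--oo-o---o--
--o---o---o-
---o---o---o
----o---o---
count of o: 2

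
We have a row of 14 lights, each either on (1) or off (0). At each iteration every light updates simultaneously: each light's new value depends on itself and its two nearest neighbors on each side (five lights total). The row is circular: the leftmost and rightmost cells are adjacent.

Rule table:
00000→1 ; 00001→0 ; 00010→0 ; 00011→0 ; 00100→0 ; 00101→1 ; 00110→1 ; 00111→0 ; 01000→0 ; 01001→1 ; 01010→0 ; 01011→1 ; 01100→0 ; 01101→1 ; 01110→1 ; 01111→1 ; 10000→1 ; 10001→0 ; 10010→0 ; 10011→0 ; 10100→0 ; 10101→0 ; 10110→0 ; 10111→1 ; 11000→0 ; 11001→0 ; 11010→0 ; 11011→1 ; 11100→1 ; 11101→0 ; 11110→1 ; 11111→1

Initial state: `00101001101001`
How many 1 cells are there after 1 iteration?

iteration 1: 10100101100100
count of 1: 6

6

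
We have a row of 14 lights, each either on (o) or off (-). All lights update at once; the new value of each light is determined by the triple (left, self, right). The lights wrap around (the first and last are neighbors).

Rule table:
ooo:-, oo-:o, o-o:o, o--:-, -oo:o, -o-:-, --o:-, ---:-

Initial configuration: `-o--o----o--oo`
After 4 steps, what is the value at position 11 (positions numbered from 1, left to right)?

-

o-----------oo
o-----------o-
-------------o
--------------
position 11 holds -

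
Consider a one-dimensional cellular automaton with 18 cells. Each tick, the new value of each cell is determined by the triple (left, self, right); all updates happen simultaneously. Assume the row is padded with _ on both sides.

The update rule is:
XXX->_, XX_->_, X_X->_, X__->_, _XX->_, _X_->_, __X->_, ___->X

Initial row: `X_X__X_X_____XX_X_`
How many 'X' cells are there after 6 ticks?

13

_________XXX______
XXXXXXXX_____XXXXX
_________XXX______  (repeats tick 1; period 2)
tick 6: XXXXXXXX_____XXXXX
count of X: 13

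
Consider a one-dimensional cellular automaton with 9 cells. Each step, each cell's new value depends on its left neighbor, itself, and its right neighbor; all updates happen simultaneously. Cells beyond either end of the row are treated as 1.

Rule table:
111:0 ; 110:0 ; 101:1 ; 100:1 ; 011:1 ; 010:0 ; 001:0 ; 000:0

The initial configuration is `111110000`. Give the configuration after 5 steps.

000001000
100000100
010000010
101000001
010100001

010100001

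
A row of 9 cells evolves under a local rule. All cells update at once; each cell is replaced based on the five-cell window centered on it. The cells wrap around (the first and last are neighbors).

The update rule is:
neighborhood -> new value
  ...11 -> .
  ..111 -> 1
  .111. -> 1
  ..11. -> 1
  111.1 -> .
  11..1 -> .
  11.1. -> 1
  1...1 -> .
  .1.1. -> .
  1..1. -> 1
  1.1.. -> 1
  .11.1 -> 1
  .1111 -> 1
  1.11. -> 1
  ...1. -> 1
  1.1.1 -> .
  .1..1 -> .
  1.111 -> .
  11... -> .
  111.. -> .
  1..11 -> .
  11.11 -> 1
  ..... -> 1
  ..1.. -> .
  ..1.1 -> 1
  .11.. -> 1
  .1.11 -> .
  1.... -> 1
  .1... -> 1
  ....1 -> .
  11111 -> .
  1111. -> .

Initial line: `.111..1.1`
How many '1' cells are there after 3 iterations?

5

..1..11..
.1...11.1
.11..111.
count of 1: 5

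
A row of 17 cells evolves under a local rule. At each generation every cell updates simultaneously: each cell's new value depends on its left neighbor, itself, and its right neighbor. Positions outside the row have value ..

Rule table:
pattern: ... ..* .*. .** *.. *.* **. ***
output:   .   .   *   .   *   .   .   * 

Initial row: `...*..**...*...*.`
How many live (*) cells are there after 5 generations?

...**...*..**..**
.....*..**...*...
.....**...*..**..
.......*..**...*.
.......**...*..**
count of *: 5

5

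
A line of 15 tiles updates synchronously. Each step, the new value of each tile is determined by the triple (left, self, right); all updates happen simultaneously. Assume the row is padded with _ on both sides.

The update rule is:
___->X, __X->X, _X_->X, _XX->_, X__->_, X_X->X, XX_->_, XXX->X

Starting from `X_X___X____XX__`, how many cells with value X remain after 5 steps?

10

XXX_XXX_XXX___X
_X_X_X_X_X__XXX
XXXXXXXXXX_X_X_
_XXXXXXXX_XXXX_
X_XXXXXX_X_XX__
count of X: 10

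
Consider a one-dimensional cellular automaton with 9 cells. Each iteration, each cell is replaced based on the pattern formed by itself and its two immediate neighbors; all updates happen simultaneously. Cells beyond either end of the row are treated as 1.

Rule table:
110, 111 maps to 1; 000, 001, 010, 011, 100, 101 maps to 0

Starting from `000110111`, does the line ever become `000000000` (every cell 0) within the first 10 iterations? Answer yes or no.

yes

iteration 1: 000010011
iteration 2: 000000001
iteration 3: 000000000
all cells are 0 at iteration 3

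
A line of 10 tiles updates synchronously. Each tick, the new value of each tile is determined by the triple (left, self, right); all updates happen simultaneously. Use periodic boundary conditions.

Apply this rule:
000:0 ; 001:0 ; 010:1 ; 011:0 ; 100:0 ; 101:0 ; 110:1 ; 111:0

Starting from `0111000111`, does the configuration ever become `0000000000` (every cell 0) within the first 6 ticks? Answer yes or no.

0001000001
0001000001  (fixed point — unchanged through tick 6)
tick 6 is 0001000001, still not uniform 0

no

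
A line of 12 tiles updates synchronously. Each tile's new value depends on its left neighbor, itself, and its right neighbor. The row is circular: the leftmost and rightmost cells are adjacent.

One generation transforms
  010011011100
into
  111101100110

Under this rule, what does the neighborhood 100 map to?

At position 2 the neighborhood is 100; the next row has 1 there.

1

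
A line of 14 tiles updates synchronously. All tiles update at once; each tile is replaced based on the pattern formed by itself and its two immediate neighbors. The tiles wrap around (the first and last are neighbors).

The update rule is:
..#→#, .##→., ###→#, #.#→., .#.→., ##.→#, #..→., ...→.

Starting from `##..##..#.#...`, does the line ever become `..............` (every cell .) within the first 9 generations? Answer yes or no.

.#.#.#.#.....#
............#.
...........#..
..........#...
.........#....
........#.....
.......#......
......#.......
.....#........
generation 9 is .....#........, still not uniform .

no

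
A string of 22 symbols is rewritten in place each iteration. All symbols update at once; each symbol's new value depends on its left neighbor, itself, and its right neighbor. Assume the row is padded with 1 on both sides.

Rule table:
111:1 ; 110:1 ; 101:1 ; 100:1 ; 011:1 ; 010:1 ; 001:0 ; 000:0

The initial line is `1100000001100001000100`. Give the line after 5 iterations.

1111111001111111111111

1110000001110001100110
1111000001111001110111
1111100001111101111111
1111110001111111111111
1111111001111111111111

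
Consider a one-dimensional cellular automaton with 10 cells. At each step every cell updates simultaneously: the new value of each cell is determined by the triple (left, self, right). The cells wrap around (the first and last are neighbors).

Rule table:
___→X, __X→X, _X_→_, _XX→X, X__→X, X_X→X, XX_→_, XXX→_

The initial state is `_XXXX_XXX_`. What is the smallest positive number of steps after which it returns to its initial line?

20

step 1: XX___XX__X
step 2: __XXXX_XXX
step 3: XXX___XX__
step 4: X__XXXX_XX
step 5: _XXX___XX_
step 6: XX__XXXX_X
step 7: __XXX___XX
step 8: XXX__XXXX_
step 9: X__XXX___X
step 10: _XXX__XXXX
step 11: XX__XXX___
step 12: X_XXX__XXX
step 13: _XX__XXX__
step 14: XX_XXX__XX
step 15: __XX__XXX_
step 16: XXX_XXX__X
step 17: ___XX__XXX
step 18: XXXX_XXX__
step 19: X___XX__XX
step 20: _XXXX_XXX_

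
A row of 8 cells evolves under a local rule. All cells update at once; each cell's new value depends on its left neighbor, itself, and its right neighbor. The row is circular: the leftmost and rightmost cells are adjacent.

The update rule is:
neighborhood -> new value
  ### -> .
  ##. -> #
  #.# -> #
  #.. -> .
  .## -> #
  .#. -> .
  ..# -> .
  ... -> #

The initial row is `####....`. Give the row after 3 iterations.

.##.#..#

#..#.##.
....####
.##.#..#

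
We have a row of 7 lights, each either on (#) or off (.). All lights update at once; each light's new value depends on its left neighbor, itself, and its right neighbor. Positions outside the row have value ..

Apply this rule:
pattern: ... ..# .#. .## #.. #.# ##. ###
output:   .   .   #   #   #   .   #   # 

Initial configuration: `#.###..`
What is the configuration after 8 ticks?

tick 1: #.####.
tick 2: #.#####
tick 3: #.#####  (fixed point — unchanged through tick 8)

#.#####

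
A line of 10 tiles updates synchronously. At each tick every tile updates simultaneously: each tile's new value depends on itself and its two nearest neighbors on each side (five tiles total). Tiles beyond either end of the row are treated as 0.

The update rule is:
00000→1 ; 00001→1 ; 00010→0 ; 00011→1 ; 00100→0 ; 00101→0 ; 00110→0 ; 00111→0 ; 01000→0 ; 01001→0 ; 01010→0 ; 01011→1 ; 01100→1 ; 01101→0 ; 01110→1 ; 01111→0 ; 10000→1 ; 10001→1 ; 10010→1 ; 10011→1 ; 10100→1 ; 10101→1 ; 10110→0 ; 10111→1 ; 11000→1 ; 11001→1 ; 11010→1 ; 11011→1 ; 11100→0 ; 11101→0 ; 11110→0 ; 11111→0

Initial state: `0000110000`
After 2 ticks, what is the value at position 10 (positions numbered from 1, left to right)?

0

1111011111
0000110000
position 10 holds 0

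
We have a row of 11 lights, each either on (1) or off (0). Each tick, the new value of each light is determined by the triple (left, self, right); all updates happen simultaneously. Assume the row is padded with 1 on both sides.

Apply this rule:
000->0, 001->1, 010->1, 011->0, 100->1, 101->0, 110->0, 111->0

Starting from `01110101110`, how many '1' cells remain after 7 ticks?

2

00000100000
10001110001
01010001010
01011011010
01000000010
01100000110
00010001000
count of 1: 2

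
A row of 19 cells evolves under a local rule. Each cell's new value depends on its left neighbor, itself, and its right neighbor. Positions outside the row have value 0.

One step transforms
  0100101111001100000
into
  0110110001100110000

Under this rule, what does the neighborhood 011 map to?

At position 6 the neighborhood is 011; the next row has 0 there.

0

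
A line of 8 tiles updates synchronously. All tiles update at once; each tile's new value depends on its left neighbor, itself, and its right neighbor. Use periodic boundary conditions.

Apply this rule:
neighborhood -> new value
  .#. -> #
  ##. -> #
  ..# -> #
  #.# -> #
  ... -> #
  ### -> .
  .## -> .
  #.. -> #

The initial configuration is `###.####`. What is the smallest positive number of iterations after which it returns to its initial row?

iteration 1: ..##....
iteration 2: ##.#####
iteration 3: .##.....
iteration 4: #.######
iteration 5: ##......
iteration 6: .#######
iteration 7: #......#
iteration 8: #######.
iteration 9: ......##
iteration 10: ######.#
iteration 11: .....##.
iteration 12: #####.##
iteration 13: ....##..
iteration 14: ####.###
iteration 15: ...##...
iteration 16: ###.####

16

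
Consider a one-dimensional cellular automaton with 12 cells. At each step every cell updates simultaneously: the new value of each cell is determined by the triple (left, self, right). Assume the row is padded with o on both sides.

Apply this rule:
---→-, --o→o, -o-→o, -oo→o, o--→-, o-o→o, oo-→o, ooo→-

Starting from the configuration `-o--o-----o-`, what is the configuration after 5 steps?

oooooooooo--

step 1: oo-oo----ooo
step 2: -oooo---oo--
step 3: oo--o--ooo-o
step 4: -o-oo-oo-ooo
step 5: oooooooooo--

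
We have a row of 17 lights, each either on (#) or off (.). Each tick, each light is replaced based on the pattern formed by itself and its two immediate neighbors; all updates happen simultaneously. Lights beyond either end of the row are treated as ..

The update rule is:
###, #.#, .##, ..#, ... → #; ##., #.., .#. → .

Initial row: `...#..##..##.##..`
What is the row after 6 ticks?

##..##.##..#..#..

tick 1: ###..##..##.##..#
tick 2: ##..##..##.##..#.
tick 3: #..##..##.##..#..
tick 4: ..##..##.##..#..#
tick 5: ###..##.##..#..#.
tick 6: ##..##.##..#..#..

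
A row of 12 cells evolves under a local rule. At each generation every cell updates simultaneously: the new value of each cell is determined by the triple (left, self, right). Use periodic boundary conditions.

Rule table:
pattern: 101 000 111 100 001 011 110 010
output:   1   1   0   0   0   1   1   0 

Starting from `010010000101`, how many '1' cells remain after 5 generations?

6

100000110010
001110110001
001011110100
100110011001
100110011001
count of 1: 6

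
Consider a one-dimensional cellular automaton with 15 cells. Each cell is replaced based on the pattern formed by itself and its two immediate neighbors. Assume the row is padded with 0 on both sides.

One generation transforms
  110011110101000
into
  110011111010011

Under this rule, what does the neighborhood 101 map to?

1

At position 8 the neighborhood is 101; the next row has 1 there.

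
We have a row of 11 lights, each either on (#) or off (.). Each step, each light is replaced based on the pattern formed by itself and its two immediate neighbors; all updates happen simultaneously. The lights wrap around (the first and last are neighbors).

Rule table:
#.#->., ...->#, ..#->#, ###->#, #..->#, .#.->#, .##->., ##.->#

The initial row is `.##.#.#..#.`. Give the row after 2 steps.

#.#.#..####

#.#.#.#####
#.#.#..####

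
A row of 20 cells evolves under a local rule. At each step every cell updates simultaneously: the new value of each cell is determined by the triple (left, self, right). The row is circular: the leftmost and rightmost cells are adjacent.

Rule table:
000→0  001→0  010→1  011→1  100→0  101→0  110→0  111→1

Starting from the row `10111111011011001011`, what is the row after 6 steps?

00100000010010001010

00111110010010001011
00111100010010001010
00111000010010001010
00110000010010001010
00100000010010001010
00100000010010001010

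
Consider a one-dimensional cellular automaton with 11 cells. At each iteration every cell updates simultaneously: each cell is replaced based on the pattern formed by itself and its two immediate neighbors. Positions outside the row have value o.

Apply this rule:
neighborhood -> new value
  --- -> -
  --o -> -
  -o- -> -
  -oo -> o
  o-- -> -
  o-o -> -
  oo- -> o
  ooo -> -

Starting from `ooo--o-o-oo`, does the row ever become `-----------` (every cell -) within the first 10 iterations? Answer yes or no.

--o------o-
-----------
all cells are - at iteration 2

yes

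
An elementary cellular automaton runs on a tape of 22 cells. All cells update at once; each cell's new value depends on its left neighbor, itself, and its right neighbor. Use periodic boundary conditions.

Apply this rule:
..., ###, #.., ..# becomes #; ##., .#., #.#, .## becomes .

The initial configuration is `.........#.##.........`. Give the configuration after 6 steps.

####.###......###.####

step 1: #########....#########
step 2: ########.####.########
step 3: #######...##...#######
step 4: ######.###..###.######
step 5: #####...#.##.#...#####
step 6: ####.###......###.####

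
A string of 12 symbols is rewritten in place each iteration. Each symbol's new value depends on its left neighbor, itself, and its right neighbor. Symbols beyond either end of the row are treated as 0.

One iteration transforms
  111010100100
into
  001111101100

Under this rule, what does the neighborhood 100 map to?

0

At position 7 the neighborhood is 100; the next row has 0 there.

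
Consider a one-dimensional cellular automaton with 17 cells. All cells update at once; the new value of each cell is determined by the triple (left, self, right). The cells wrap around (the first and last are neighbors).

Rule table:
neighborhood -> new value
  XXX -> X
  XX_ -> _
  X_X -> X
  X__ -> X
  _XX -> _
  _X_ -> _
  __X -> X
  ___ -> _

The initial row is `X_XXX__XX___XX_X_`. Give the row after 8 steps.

step 1: _X_X_XX__X_X__X_X
step 2: X_X_X__XX_X_XX_X_
step 3: _X_X_XX__X_X__X_X  (repeats step 1; period 2)
step 8: X_X_X__XX_X_XX_X_

X_X_X__XX_X_XX_X_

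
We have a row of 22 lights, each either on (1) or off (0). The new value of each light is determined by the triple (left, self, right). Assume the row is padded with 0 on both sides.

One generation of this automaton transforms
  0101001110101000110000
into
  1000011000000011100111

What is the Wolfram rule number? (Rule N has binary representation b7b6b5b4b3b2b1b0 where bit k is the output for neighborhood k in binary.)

11

position 7: 111 → 0  (bit 7 = 0)
position 8: 110 → 0  (bit 6 = 0)
position 2: 101 → 0  (bit 5 = 0)
position 4: 100 → 0  (bit 4 = 0)
position 6: 011 → 1  (bit 3 = 1)
position 1: 010 → 0  (bit 2 = 0)
position 0: 001 → 1  (bit 1 = 1)
position 14: 000 → 1  (bit 0 = 1)
bits b7..b0 = 00001011 = 11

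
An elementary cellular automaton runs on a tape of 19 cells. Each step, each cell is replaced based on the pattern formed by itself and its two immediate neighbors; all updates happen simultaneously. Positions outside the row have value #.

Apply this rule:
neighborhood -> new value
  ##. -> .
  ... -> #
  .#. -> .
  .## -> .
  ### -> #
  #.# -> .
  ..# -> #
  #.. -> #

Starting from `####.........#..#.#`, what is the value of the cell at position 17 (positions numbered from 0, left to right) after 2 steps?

#

###.#########.##...
##...#######....###
position 17 holds #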